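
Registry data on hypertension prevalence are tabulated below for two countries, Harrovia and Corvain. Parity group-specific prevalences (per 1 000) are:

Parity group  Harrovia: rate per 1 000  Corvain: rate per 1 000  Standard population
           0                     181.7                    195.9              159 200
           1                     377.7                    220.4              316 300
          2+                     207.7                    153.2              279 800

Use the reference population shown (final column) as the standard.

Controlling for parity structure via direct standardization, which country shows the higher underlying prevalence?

Standard total = 755 300; weights = 0.2108, 0.4188, 0.3704.
Harrovia: 0.2108×181.7 + 0.4188×377.7 + 0.3704×207.7 = 273.4114 per 1 000.
Corvain: 0.2108×195.9 + 0.4188×220.4 + 0.3704×153.2 = 190.3418 per 1 000.

Harrovia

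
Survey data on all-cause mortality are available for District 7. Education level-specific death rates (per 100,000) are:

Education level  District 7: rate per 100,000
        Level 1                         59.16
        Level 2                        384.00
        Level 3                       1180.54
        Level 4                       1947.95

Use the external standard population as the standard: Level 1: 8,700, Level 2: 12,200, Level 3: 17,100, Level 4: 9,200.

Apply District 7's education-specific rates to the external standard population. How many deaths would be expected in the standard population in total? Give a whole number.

Expected deaths = Σ (standard pop × education-specific rate ÷ 100,000)
= 8,700×59.16/100,000 + 12,200×384.00/100,000 + 17,100×1180.54/100,000 + 9,200×1947.95/100,000
= 5.15 + 46.85 + 201.87 + 179.21 = 433.08.

433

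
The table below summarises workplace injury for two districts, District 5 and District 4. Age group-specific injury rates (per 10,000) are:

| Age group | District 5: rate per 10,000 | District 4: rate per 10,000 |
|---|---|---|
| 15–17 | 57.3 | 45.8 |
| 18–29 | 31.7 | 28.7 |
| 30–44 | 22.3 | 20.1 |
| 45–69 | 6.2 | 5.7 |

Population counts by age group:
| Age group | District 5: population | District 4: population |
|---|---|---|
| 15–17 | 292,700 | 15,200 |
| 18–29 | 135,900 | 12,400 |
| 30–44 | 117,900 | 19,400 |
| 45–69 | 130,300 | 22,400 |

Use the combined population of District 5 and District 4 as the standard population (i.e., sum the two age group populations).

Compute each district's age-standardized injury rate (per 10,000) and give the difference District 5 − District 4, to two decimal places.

Combined standard total = 746,200; weights = 0.4126, 0.1987, 0.1840, 0.2046.
District 5: 0.4126×57.3 + 0.1987×31.7 + 0.1840×22.3 + 0.2046×6.2 = 35.3153 per 10,000.
District 4: 0.4126×45.8 + 0.1987×28.7 + 0.1840×20.1 + 0.2046×5.7 = 29.4668 per 10,000.
Difference = 35.3153 − 29.4668 = 5.8485.

5.85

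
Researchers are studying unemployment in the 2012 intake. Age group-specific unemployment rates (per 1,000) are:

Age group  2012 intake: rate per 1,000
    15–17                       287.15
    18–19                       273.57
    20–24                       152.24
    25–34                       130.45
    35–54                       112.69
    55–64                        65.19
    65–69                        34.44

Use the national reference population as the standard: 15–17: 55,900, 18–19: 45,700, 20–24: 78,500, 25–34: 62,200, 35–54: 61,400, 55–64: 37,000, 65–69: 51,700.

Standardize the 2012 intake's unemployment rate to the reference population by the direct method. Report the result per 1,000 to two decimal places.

Standard total = 392,400; weights = 0.1425, 0.1165, 0.2001, 0.1585, 0.1565, 0.0943, 0.1318.
Standardized rate: 0.1425×287.15 + 0.1165×273.57 + 0.2001×152.24 + 0.1585×130.45 + 0.1565×112.69 + 0.0943×65.19 + 0.1318×34.44 = 152.2182 per 1,000.

152.22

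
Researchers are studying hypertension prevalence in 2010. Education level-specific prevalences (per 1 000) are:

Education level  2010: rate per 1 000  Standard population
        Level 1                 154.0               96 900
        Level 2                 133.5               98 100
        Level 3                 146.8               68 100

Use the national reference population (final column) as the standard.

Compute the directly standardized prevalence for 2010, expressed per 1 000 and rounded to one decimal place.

144.5

Standard total = 263 100; weights = 0.3683, 0.3729, 0.2588.
Standardized rate: 0.3683×154.0 + 0.3729×133.5 + 0.2588×146.8 = 144.4927 per 1 000.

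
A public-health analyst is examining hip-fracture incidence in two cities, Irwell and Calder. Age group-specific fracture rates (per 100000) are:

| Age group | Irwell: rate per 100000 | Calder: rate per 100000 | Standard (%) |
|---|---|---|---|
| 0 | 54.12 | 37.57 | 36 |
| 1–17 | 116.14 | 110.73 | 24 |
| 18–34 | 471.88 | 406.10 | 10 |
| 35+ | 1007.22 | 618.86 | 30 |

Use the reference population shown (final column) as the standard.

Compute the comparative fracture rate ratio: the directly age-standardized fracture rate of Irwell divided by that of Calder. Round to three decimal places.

1.489

Standard weights: 0.36, 0.24, 0.10, 0.30.
Irwell: 0.3600×54.12 + 0.2400×116.14 + 0.1000×471.88 + 0.3000×1007.22 = 396.7108 per 100000.
Calder: 0.3600×37.57 + 0.2400×110.73 + 0.1000×406.10 + 0.3000×618.86 = 266.3684 per 100000.
Ratio = 396.7108 ÷ 266.3684 = 1.48933.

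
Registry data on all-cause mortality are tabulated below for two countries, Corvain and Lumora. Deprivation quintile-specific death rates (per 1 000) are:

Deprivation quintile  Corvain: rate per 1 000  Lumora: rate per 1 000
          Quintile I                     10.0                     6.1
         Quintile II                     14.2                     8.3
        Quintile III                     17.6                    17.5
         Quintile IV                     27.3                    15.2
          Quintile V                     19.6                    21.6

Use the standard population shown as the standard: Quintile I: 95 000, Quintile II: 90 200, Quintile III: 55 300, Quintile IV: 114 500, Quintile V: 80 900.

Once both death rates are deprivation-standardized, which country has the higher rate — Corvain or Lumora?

Corvain

Standard total = 435 900; weights = 0.2179, 0.2069, 0.1269, 0.2627, 0.1856.
Corvain: 0.2179×10.0 + 0.2069×14.2 + 0.1269×17.6 + 0.2627×27.3 + 0.1856×19.6 = 18.1592 per 1 000.
Lumora: 0.2179×6.1 + 0.2069×8.3 + 0.1269×17.5 + 0.2627×15.2 + 0.1856×21.6 = 13.2685 per 1 000.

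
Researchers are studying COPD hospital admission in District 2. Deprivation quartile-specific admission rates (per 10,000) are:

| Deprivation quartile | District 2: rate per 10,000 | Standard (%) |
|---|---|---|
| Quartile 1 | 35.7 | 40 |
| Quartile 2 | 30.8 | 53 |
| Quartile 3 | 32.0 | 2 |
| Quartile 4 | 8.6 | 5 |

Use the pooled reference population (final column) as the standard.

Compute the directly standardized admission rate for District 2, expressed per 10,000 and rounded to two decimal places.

31.67

Standard weights: 0.40, 0.53, 0.02, 0.05.
Standardized rate: 0.4000×35.7 + 0.5300×30.8 + 0.0200×32.0 + 0.0500×8.6 = 31.6740 per 10,000.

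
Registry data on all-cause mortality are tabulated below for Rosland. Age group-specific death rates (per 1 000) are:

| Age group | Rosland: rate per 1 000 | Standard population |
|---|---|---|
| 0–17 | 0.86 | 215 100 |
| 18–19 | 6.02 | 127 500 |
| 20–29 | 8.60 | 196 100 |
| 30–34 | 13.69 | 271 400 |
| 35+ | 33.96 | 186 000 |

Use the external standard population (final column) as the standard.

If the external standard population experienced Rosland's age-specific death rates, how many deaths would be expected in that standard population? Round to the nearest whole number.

Expected deaths = Σ (standard pop × age-specific rate ÷ 1 000)
= 215 100×0.86/1 000 + 127 500×6.02/1 000 + 196 100×8.60/1 000 + 271 400×13.69/1 000 + 186 000×33.96/1 000
= 184.99 + 767.55 + 1686.46 + 3715.47 + 6316.56 = 12671.02.

12671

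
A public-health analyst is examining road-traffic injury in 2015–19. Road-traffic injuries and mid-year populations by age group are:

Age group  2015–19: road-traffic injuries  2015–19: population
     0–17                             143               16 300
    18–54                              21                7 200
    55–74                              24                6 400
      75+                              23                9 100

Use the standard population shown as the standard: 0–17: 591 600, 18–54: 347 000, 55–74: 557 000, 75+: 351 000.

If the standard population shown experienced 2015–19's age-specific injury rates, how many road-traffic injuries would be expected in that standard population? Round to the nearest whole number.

9178

Age-specific rates per 100 000 for 2015–19: 877.30, 291.67, 375.00, 252.75.
Expected road-traffic injuries = Σ (standard pop × age-specific rate ÷ 100 000)
= 591 600×877.30/100 000 + 347 000×291.67/100 000 + 557 000×375.00/100 000 + 351 000×252.75/100 000
= 5190.11 + 1012.08 + 2088.75 + 887.14 = 9178.09.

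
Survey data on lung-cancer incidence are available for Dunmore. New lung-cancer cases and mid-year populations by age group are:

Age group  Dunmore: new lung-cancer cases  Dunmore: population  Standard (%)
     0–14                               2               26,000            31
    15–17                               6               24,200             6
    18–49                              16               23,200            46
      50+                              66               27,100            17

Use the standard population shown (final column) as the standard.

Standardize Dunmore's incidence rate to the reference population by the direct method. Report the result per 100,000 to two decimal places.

77.00

Age-specific rates per 100,000 for Dunmore: 7.69, 24.79, 68.97, 243.54.
Standard weights: 0.31, 0.06, 0.46, 0.17.
Standardized rate: 0.3100×7.69 + 0.0600×24.79 + 0.4600×68.97 + 0.1700×243.54 = 76.9986 per 100,000.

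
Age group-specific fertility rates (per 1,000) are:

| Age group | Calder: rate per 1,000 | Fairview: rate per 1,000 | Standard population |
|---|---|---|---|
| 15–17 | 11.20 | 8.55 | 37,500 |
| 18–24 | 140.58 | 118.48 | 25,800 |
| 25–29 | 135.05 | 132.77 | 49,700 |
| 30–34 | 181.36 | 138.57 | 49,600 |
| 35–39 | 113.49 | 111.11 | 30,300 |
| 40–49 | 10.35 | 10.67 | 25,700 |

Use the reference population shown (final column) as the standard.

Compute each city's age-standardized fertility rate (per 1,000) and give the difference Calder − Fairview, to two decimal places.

13.58

Standard total = 218,600; weights = 0.1715, 0.1180, 0.2274, 0.2269, 0.1386, 0.1176.
Calder: 0.1715×11.20 + 0.1180×140.58 + 0.2274×135.05 + 0.2269×181.36 + 0.1386×113.49 + 0.1176×10.35 = 107.3154 per 1,000.
Fairview: 0.1715×8.55 + 0.1180×118.48 + 0.2274×132.77 + 0.2269×138.57 + 0.1386×111.11 + 0.1176×10.67 = 93.7329 per 1,000.
Difference = 107.3154 − 93.7329 = 13.5825.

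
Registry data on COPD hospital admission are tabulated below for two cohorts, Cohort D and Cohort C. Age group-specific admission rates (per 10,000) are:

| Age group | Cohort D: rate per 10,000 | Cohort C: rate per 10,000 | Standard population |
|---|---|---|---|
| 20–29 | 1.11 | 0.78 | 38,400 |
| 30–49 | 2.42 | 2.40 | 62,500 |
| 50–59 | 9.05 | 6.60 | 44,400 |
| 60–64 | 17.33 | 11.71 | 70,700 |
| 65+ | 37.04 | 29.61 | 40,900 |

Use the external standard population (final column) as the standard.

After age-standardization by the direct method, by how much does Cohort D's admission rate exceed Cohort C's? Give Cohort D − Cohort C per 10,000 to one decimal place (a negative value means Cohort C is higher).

Standard total = 256,900; weights = 0.1495, 0.2433, 0.1728, 0.2752, 0.1592.
Cohort D: 0.1495×1.11 + 0.2433×2.42 + 0.1728×9.05 + 0.2752×17.33 + 0.1592×37.04 = 12.9851 per 10,000.
Cohort C: 0.1495×0.78 + 0.2433×2.40 + 0.1728×6.60 + 0.2752×11.71 + 0.1592×29.61 = 9.7779 per 10,000.
Difference = 12.9851 − 9.7779 = 3.2072.

3.2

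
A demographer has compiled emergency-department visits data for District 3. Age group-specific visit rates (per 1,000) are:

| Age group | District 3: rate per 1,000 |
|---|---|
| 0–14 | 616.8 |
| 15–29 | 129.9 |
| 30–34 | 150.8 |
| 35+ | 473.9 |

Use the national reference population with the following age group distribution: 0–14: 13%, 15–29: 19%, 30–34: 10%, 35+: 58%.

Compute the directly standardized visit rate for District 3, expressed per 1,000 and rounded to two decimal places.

394.81

Standard weights: 0.13, 0.19, 0.10, 0.58.
Standardized rate: 0.1300×616.8 + 0.1900×129.9 + 0.1000×150.8 + 0.5800×473.9 = 394.8070 per 1,000.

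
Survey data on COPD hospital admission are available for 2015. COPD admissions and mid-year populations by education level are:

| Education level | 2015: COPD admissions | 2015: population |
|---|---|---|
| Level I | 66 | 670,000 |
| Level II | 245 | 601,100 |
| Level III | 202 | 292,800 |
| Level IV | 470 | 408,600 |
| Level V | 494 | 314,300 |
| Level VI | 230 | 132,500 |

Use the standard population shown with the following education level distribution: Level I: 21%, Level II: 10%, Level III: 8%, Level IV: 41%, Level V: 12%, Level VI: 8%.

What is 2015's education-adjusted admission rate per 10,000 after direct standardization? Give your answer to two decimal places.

9.16

Education-specific rates per 10,000 for 2015: 0.99, 4.08, 6.90, 11.50, 15.72, 17.36.
Standard weights: 0.21, 0.10, 0.08, 0.41, 0.12, 0.08.
Standardized rate: 0.2100×0.99 + 0.1000×4.08 + 0.0800×6.90 + 0.4100×11.50 + 0.1200×15.72 + 0.0800×17.36 = 9.1572 per 10,000.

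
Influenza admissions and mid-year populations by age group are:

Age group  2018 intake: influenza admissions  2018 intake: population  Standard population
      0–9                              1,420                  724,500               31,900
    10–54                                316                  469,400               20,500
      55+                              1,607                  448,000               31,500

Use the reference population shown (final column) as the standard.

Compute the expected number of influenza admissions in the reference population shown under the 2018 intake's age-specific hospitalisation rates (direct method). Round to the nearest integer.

189

Age-specific rates per 100,000 for the 2018 intake: 196.00, 67.32, 358.71.
Expected influenza admissions = Σ (standard pop × age-specific rate ÷ 100,000)
= 31,900×196.00/100,000 + 20,500×67.32/100,000 + 31,500×358.71/100,000
= 62.52 + 13.80 + 112.99 = 189.32.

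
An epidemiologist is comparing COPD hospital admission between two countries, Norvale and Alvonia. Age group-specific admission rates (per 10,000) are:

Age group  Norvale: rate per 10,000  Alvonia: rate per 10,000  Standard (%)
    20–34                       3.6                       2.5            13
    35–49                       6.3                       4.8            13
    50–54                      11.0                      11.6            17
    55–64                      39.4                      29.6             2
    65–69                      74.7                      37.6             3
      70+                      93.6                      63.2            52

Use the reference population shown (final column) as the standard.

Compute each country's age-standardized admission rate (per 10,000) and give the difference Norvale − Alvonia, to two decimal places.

17.35

Standard weights: 0.13, 0.13, 0.17, 0.02, 0.03, 0.52.
Norvale: 0.1300×3.6 + 0.1300×6.3 + 0.1700×11.0 + 0.0200×39.4 + 0.0300×74.7 + 0.5200×93.6 = 54.8580 per 10,000.
Alvonia: 0.1300×2.5 + 0.1300×4.8 + 0.1700×11.6 + 0.0200×29.6 + 0.0300×37.6 + 0.5200×63.2 = 37.5050 per 10,000.
Difference = 54.8580 − 37.5050 = 17.3530.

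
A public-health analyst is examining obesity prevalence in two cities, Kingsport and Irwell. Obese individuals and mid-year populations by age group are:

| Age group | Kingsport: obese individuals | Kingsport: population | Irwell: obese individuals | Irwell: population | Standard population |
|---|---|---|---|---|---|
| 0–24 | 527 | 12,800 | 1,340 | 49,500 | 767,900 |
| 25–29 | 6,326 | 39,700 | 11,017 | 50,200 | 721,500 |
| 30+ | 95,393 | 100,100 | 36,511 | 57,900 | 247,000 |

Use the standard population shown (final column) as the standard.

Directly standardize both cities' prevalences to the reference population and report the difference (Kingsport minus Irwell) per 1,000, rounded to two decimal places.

27.12

Age-specific rates per 1,000 for Kingsport: 41.172, 159.345, 952.977.
For Irwell: 27.071, 219.462, 630.587.
Standard total = 1,736,400; weights = 0.4422, 0.4155, 0.1422.
Kingsport: 0.4422×41.172 + 0.4155×159.345 + 0.1422×952.977 = 219.9774 per 1,000.
Irwell: 0.4422×27.071 + 0.4155×219.462 + 0.1422×630.587 = 192.8614 per 1,000.
Difference = 219.9774 − 192.8614 = 27.1159.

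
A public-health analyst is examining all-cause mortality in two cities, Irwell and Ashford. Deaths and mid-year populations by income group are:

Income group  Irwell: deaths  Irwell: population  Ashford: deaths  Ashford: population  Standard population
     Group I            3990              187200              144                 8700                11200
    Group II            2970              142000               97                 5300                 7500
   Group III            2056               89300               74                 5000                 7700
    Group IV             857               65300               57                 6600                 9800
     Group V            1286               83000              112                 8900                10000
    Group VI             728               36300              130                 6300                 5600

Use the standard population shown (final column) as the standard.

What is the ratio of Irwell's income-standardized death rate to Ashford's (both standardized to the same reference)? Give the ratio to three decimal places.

Income-specific rates per 1000 for Irwell: 21.314, 20.915, 23.024, 13.124, 15.494, 20.055.
For Ashford: 16.552, 18.302, 14.800, 8.636, 12.584, 20.635.
Standard total = 51800; weights = 0.2162, 0.1448, 0.1486, 0.1892, 0.1931, 0.1081.
Irwell: 0.2162×21.314 + 0.1448×20.915 + 0.1486×23.024 + 0.1892×13.124 + 0.1931×15.494 + 0.1081×20.055 = 18.7013 per 1000.
Ashford: 0.2162×16.552 + 0.1448×18.302 + 0.1486×14.800 + 0.1892×8.636 + 0.1931×12.584 + 0.1081×20.635 = 14.7227 per 1000.
Ratio = 18.7013 ÷ 14.7227 = 1.27023.

1.270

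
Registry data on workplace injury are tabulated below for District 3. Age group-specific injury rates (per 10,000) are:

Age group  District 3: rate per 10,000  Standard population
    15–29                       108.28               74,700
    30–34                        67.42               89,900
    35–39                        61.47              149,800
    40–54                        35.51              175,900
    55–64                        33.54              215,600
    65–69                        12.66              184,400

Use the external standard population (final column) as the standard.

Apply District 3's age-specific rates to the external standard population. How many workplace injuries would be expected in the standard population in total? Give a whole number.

3917

Expected workplace injuries = Σ (standard pop × age-specific rate ÷ 10,000)
= 74,700×108.28/10,000 + 89,900×67.42/10,000 + 149,800×61.47/10,000 + 175,900×35.51/10,000 + 215,600×33.54/10,000 + 184,400×12.66/10,000
= 808.85 + 606.11 + 920.82 + 624.62 + 723.12 + 233.45 = 3916.97.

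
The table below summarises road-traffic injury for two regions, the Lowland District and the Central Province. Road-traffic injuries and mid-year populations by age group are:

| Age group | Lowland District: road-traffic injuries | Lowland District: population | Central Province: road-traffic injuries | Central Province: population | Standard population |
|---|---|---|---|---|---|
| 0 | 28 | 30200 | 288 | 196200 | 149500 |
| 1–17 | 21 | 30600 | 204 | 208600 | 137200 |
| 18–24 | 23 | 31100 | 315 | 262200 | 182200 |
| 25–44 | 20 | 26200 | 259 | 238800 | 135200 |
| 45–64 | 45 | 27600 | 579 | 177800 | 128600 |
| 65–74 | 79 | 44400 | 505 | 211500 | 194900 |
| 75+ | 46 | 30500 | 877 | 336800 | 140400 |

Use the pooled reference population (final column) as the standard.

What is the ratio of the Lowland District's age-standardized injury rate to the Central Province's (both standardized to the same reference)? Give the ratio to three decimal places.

0.629

Age-specific rates per 100000 for the Lowland District: 92.72, 68.63, 73.95, 76.34, 163.04, 177.93, 150.82.
For the Central Province: 146.79, 97.79, 120.14, 108.46, 325.65, 238.77, 260.39.
Standard total = 1068000; weights = 0.1400, 0.1285, 0.1706, 0.1266, 0.1204, 0.1825, 0.1315.
The Lowland District: 0.1400×92.72 + 0.1285×68.63 + 0.1706×73.95 + 0.1266×76.34 + 0.1204×163.04 + 0.1825×177.93 + 0.1315×150.82 = 116.0042 per 100000.
The Central Province: 0.1400×146.79 + 0.1285×97.79 + 0.1706×120.14 + 0.1266×108.46 + 0.1204×325.65 + 0.1825×238.77 + 0.1315×260.39 = 184.3527 per 100000.
Ratio = 116.0042 ÷ 184.3527 = 0.62925.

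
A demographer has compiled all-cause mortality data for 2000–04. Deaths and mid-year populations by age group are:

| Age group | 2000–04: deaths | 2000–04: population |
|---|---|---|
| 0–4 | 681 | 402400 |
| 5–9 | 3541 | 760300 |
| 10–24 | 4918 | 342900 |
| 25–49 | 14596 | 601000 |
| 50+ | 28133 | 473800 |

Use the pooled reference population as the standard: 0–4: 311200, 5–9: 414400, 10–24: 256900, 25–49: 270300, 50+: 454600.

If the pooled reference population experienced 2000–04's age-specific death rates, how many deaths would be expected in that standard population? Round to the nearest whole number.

39699

Age-specific rates per 1000 for 2000–04: 1.692, 4.657, 14.342, 24.286, 59.377.
Expected deaths = Σ (standard pop × age-specific rate ÷ 1000)
= 311200×1.692/1000 + 414400×4.657/1000 + 256900×14.342/1000 + 270300×24.286/1000 + 454600×59.377/1000
= 526.66 + 1930.01 + 3684.56 + 6564.56 + 26992.95 = 39698.74.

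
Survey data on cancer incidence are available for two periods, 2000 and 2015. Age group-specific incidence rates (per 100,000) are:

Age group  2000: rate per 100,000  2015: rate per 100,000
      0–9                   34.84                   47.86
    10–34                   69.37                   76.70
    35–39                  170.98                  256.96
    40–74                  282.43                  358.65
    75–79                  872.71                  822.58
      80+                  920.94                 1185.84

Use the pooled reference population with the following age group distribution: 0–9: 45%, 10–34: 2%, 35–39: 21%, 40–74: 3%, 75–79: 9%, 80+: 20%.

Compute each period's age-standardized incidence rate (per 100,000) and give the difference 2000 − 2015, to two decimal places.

Standard weights: 0.45, 0.02, 0.21, 0.03, 0.09, 0.20.
2000: 0.4500×34.84 + 0.0200×69.37 + 0.2100×170.98 + 0.0300×282.43 + 0.0900×872.71 + 0.2000×920.94 = 324.1760 per 100,000.
2015: 0.4500×47.86 + 0.0200×76.70 + 0.2100×256.96 + 0.0300×358.65 + 0.0900×822.58 + 0.2000×1185.84 = 398.9923 per 100,000.
Difference = 324.1760 − 398.9923 = -74.8163.

-74.82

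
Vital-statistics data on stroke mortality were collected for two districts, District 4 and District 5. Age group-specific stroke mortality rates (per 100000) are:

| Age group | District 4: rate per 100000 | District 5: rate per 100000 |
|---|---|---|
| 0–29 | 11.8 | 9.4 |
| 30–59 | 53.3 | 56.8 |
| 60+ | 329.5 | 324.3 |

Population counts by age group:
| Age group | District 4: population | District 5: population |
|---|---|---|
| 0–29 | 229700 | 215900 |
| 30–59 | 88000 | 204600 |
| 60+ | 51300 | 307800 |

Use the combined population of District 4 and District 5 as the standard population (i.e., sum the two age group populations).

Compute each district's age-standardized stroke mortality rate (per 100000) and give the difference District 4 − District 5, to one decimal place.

1.7

Combined standard total = 1097300; weights = 0.4061, 0.2667, 0.3273.
District 4: 0.4061×11.8 + 0.2667×53.3 + 0.3273×329.5 = 126.8360 per 100000.
District 5: 0.4061×9.4 + 0.2667×56.8 + 0.3273×324.3 = 125.0929 per 100000.
Difference = 126.8360 − 125.0929 = 1.7431.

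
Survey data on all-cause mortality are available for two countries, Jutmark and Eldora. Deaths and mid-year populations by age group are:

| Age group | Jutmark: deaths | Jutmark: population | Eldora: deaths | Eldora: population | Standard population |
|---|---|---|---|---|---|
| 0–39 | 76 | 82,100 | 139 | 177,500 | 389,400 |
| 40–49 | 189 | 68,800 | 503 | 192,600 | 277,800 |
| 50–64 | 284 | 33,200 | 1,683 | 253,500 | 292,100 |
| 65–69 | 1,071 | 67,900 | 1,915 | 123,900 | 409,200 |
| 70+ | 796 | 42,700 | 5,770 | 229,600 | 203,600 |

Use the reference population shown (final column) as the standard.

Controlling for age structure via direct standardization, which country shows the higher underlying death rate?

Eldora

Age-specific rates per 1,000 for Jutmark: 0.926, 2.747, 8.554, 15.773, 18.642.
For Eldora: 0.783, 2.612, 6.639, 15.456, 25.131.
Standard total = 1,572,100; weights = 0.2477, 0.1767, 0.1858, 0.2603, 0.1295.
Jutmark: 0.2477×0.926 + 0.1767×2.747 + 0.1858×8.554 + 0.2603×15.773 + 0.1295×18.642 = 8.8240 per 1,000.
Eldora: 0.2477×0.783 + 0.1767×2.612 + 0.1858×6.639 + 0.2603×15.456 + 0.1295×25.131 = 9.1667 per 1,000.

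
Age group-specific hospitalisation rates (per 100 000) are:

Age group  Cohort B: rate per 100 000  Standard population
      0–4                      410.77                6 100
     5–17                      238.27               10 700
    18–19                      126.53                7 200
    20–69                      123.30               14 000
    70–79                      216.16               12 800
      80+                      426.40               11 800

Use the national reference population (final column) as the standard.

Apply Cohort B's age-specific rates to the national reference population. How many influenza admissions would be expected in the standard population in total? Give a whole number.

Expected influenza admissions = Σ (standard pop × age-specific rate ÷ 100 000)
= 6 100×410.77/100 000 + 10 700×238.27/100 000 + 7 200×126.53/100 000 + 14 000×123.30/100 000 + 12 800×216.16/100 000 + 11 800×426.40/100 000
= 25.06 + 25.49 + 9.11 + 17.26 + 27.67 + 50.32 = 154.91.

155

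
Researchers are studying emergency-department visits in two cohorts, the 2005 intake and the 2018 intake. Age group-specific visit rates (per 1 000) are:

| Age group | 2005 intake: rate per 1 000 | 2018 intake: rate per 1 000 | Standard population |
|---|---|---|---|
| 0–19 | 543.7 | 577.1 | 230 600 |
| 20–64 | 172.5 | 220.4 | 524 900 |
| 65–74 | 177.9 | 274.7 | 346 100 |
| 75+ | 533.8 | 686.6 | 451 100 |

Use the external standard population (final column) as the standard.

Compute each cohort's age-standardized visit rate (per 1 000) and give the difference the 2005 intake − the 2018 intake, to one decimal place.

-87.1

Standard total = 1 552 700; weights = 0.1485, 0.3381, 0.2229, 0.2905.
The 2005 intake: 0.1485×543.7 + 0.3381×172.5 + 0.2229×177.9 + 0.2905×533.8 = 333.7997 per 1 000.
The 2018 intake: 0.1485×577.1 + 0.3381×220.4 + 0.2229×274.7 + 0.2905×686.6 = 420.9224 per 1 000.
Difference = 333.7997 − 420.9224 = -87.1226.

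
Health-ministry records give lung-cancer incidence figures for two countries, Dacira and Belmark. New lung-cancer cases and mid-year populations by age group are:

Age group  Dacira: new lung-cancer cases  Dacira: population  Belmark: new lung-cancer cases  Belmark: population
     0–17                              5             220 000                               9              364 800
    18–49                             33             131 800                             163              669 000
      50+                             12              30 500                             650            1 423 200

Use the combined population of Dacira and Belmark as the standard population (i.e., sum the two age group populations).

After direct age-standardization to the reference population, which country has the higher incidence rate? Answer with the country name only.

Age-specific rates per 100 000 for Dacira: 2.27, 25.04, 39.34.
For Belmark: 2.47, 24.36, 45.67.
Combined standard total = 2 839 300; weights = 0.2060, 0.2820, 0.5120.
Dacira: 0.2060×2.27 + 0.2820×25.04 + 0.5120×39.34 = 27.6738 per 100 000.
Belmark: 0.2060×2.47 + 0.2820×24.36 + 0.5120×45.67 = 30.7636 per 100 000.

Belmark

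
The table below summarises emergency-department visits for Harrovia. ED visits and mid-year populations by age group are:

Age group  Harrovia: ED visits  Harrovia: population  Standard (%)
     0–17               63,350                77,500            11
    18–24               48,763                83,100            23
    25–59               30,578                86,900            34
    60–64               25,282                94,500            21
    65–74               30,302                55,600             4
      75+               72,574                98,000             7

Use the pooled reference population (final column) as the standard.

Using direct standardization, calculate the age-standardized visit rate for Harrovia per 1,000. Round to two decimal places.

474.34

Age-specific rates per 1,000 for Harrovia: 817.419, 586.799, 351.876, 267.534, 545.000, 740.551.
Standard weights: 0.11, 0.23, 0.34, 0.21, 0.04, 0.07.
Standardized rate: 0.1100×817.419 + 0.2300×586.799 + 0.3400×351.876 + 0.2100×267.534 + 0.0400×545.000 + 0.0700×740.551 = 474.3384 per 1,000.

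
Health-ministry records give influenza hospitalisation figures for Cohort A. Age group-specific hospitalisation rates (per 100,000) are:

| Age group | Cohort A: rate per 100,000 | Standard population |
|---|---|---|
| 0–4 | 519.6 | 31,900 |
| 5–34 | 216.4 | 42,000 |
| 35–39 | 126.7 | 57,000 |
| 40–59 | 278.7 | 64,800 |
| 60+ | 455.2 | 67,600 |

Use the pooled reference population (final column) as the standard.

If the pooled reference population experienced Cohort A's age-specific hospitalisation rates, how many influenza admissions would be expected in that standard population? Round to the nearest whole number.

Expected influenza admissions = Σ (standard pop × age-specific rate ÷ 100,000)
= 31,900×519.6/100,000 + 42,000×216.4/100,000 + 57,000×126.7/100,000 + 64,800×278.7/100,000 + 67,600×455.2/100,000
= 165.75 + 90.89 + 72.22 + 180.60 + 307.72 = 817.17.

817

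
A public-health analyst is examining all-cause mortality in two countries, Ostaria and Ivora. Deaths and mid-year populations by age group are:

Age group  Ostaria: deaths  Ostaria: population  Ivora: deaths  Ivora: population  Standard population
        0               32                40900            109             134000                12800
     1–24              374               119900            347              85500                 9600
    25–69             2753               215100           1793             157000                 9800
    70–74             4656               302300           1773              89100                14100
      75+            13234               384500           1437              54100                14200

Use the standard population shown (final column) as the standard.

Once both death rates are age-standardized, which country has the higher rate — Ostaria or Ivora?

Ostaria

Age-specific rates per 100000 for Ostaria: 78.24, 311.93, 1279.87, 1540.19, 3441.87.
For Ivora: 81.34, 405.85, 1142.04, 1989.90, 2656.19.
Standard total = 60500; weights = 0.2116, 0.1587, 0.1620, 0.2331, 0.2347.
Ostaria: 0.2116×78.24 + 0.1587×311.93 + 0.1620×1279.87 + 0.2331×1540.19 + 0.2347×3441.87 = 1440.1650 per 100000.
Ivora: 0.2116×81.34 + 0.1587×405.85 + 0.1620×1142.04 + 0.2331×1989.90 + 0.2347×2656.19 = 1353.7986 per 100000.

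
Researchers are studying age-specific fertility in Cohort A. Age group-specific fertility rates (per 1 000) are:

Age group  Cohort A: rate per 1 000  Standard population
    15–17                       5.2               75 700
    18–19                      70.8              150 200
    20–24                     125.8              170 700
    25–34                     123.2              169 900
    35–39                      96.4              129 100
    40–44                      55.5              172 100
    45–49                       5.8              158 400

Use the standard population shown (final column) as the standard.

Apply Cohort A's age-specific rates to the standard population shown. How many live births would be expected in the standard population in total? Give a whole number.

Expected live births = Σ (standard pop × age-specific rate ÷ 1 000)
= 75 700×5.2/1 000 + 150 200×70.8/1 000 + 170 700×125.8/1 000 + 169 900×123.2/1 000 + 129 100×96.4/1 000 + 172 100×55.5/1 000 + 158 400×5.8/1 000
= 393.64 + 10634.16 + 21474.06 + 20931.68 + 12445.24 + 9551.55 + 918.72 = 76349.05.

76349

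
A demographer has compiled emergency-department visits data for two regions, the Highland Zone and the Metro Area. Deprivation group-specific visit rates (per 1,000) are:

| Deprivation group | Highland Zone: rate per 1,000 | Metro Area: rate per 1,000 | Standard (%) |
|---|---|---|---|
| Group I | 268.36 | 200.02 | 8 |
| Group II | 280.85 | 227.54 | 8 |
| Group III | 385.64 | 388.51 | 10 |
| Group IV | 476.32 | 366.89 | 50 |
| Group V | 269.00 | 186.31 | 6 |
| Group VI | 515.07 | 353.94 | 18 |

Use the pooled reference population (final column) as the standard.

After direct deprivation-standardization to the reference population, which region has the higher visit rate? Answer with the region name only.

Highland Zone

Standard weights: 0.08, 0.08, 0.10, 0.50, 0.06, 0.18.
The Highland Zone: 0.0800×268.36 + 0.0800×280.85 + 0.1000×385.64 + 0.5000×476.32 + 0.0600×269.00 + 0.1800×515.07 = 429.5134 per 1,000.
The Metro Area: 0.0800×200.02 + 0.0800×227.54 + 0.1000×388.51 + 0.5000×366.89 + 0.0600×186.31 + 0.1800×353.94 = 331.3886 per 1,000.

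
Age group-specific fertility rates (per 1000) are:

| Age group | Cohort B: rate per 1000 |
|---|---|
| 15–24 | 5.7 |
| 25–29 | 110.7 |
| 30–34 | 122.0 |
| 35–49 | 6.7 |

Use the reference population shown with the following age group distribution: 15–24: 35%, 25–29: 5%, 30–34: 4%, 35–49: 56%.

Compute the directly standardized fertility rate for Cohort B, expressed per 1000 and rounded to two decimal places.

Standard weights: 0.35, 0.05, 0.04, 0.56.
Standardized rate: 0.3500×5.7 + 0.0500×110.7 + 0.0400×122.0 + 0.5600×6.7 = 16.1620 per 1000.

16.16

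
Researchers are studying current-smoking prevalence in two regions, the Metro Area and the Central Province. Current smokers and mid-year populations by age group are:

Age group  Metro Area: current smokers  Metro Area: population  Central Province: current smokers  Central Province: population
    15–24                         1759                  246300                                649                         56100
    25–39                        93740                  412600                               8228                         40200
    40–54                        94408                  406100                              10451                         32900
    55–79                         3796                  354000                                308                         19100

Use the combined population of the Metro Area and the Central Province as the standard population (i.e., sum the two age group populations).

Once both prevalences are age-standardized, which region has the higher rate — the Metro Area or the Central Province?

Age-specific rates per 1000 for the Metro Area: 7.142, 227.193, 232.475, 10.723.
For the Central Province: 11.569, 204.677, 317.660, 16.126.
Combined standard total = 1567300; weights = 0.1929, 0.2889, 0.2801, 0.2381.
The Metro Area: 0.1929×7.142 + 0.2889×227.193 + 0.2801×232.475 + 0.2381×10.723 = 134.6839 per 1000.
The Central Province: 0.1929×11.569 + 0.2889×204.677 + 0.2801×317.660 + 0.2381×16.126 = 154.1791 per 1000.
The crude rates (136.51 vs 132.41) would put the Metro Area higher, but that reflects its age composition; once standardized to a common age structure, the Central Province has the higher underlying rate.

Central Province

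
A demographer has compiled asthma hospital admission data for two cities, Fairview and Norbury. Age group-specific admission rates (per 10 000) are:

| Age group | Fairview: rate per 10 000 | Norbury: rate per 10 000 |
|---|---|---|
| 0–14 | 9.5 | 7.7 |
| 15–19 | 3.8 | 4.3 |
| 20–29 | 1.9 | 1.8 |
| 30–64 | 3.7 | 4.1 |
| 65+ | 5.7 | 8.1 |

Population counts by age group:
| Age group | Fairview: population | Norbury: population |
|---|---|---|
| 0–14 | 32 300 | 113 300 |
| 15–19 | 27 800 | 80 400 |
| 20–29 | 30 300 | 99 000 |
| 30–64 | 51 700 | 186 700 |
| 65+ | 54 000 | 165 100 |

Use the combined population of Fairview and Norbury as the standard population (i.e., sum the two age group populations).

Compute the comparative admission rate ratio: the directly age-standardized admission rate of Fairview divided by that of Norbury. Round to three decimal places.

0.912

Combined standard total = 840 600; weights = 0.1732, 0.1287, 0.1538, 0.2836, 0.2606.
Fairview: 0.1732×9.5 + 0.1287×3.8 + 0.1538×1.9 + 0.2836×3.7 + 0.2606×5.7 = 4.9619 per 10 000.
Norbury: 0.1732×7.7 + 0.1287×4.3 + 0.1538×1.8 + 0.2836×4.1 + 0.2606×8.1 = 5.4381 per 10 000.
Ratio = 4.9619 ÷ 5.4381 = 0.91243.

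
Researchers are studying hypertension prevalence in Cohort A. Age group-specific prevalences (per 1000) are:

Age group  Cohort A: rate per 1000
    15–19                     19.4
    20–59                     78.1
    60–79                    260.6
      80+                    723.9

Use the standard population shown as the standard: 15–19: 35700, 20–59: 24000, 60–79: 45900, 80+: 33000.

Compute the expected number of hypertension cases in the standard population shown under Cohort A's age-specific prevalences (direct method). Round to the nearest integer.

Expected hypertension cases = Σ (standard pop × age-specific rate ÷ 1000)
= 35700×19.4/1000 + 24000×78.1/1000 + 45900×260.6/1000 + 33000×723.9/1000
= 692.58 + 1874.40 + 11961.54 + 23888.70 = 38417.22.

38417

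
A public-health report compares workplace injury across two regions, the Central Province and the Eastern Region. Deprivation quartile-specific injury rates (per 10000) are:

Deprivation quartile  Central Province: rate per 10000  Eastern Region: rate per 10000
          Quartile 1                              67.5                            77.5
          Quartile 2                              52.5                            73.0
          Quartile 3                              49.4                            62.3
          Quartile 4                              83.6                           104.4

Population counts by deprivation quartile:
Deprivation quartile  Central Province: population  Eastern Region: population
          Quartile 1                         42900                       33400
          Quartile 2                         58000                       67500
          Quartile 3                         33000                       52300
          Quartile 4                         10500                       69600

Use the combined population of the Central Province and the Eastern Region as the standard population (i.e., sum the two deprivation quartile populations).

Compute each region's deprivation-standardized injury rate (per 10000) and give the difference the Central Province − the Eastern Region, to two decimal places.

-16.62

Combined standard total = 367200; weights = 0.2078, 0.3418, 0.2323, 0.2181.
The Central Province: 0.2078×67.5 + 0.3418×52.5 + 0.2323×49.4 + 0.2181×83.6 = 61.6808 per 10000.
The Eastern Region: 0.2078×77.5 + 0.3418×73.0 + 0.2323×62.3 + 0.2181×104.4 = 78.2990 per 10000.
Difference = 61.6808 − 78.2990 = -16.6182.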